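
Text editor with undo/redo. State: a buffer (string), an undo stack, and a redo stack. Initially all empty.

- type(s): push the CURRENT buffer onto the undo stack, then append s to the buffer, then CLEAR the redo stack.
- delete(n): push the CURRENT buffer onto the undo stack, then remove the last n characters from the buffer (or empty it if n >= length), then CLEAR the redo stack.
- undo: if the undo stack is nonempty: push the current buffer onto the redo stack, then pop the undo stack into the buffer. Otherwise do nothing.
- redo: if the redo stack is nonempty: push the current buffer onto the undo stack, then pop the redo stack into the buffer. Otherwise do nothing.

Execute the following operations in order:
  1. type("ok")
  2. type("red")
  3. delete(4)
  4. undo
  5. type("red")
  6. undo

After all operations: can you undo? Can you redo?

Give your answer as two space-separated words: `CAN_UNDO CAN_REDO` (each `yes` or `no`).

Answer: yes yes

Derivation:
After op 1 (type): buf='ok' undo_depth=1 redo_depth=0
After op 2 (type): buf='okred' undo_depth=2 redo_depth=0
After op 3 (delete): buf='o' undo_depth=3 redo_depth=0
After op 4 (undo): buf='okred' undo_depth=2 redo_depth=1
After op 5 (type): buf='okredred' undo_depth=3 redo_depth=0
After op 6 (undo): buf='okred' undo_depth=2 redo_depth=1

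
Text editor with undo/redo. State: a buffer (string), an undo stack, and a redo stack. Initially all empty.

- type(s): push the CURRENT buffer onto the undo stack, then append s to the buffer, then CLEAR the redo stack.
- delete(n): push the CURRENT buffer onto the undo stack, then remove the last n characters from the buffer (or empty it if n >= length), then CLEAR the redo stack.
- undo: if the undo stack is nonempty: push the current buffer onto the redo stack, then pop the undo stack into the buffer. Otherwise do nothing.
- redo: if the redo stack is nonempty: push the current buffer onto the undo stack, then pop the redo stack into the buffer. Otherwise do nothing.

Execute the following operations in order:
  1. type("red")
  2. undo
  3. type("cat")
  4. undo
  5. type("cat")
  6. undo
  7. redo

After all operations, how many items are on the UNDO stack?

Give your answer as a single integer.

Answer: 1

Derivation:
After op 1 (type): buf='red' undo_depth=1 redo_depth=0
After op 2 (undo): buf='(empty)' undo_depth=0 redo_depth=1
After op 3 (type): buf='cat' undo_depth=1 redo_depth=0
After op 4 (undo): buf='(empty)' undo_depth=0 redo_depth=1
After op 5 (type): buf='cat' undo_depth=1 redo_depth=0
After op 6 (undo): buf='(empty)' undo_depth=0 redo_depth=1
After op 7 (redo): buf='cat' undo_depth=1 redo_depth=0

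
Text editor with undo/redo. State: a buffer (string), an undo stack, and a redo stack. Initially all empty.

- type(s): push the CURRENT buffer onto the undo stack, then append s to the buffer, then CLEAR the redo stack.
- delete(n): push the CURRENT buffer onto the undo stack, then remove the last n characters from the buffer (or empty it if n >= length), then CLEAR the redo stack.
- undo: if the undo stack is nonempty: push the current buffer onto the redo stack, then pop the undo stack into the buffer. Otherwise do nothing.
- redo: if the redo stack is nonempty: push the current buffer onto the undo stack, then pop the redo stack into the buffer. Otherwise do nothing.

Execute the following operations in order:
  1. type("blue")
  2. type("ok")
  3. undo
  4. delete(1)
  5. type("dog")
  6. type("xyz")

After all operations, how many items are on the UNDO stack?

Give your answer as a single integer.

After op 1 (type): buf='blue' undo_depth=1 redo_depth=0
After op 2 (type): buf='blueok' undo_depth=2 redo_depth=0
After op 3 (undo): buf='blue' undo_depth=1 redo_depth=1
After op 4 (delete): buf='blu' undo_depth=2 redo_depth=0
After op 5 (type): buf='bludog' undo_depth=3 redo_depth=0
After op 6 (type): buf='bludogxyz' undo_depth=4 redo_depth=0

Answer: 4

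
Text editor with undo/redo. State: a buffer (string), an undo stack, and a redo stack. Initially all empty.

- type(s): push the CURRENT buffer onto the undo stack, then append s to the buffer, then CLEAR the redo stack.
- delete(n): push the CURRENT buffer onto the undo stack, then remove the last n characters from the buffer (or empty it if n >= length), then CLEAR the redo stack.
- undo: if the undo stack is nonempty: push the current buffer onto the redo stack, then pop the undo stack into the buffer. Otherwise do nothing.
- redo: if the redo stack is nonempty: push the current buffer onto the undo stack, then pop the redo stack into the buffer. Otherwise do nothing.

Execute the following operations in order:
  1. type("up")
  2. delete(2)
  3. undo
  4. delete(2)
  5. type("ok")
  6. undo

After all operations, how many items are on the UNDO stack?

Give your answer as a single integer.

After op 1 (type): buf='up' undo_depth=1 redo_depth=0
After op 2 (delete): buf='(empty)' undo_depth=2 redo_depth=0
After op 3 (undo): buf='up' undo_depth=1 redo_depth=1
After op 4 (delete): buf='(empty)' undo_depth=2 redo_depth=0
After op 5 (type): buf='ok' undo_depth=3 redo_depth=0
After op 6 (undo): buf='(empty)' undo_depth=2 redo_depth=1

Answer: 2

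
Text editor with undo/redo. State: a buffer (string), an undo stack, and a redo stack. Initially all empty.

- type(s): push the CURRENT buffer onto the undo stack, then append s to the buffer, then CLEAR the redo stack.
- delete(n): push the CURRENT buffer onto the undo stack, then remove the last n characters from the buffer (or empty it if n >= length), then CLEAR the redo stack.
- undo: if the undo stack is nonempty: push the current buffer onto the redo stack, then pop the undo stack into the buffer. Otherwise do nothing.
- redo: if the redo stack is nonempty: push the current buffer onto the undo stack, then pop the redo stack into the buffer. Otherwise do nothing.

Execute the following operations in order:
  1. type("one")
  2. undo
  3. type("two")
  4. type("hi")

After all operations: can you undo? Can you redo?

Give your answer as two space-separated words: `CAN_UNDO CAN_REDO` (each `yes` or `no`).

After op 1 (type): buf='one' undo_depth=1 redo_depth=0
After op 2 (undo): buf='(empty)' undo_depth=0 redo_depth=1
After op 3 (type): buf='two' undo_depth=1 redo_depth=0
After op 4 (type): buf='twohi' undo_depth=2 redo_depth=0

Answer: yes no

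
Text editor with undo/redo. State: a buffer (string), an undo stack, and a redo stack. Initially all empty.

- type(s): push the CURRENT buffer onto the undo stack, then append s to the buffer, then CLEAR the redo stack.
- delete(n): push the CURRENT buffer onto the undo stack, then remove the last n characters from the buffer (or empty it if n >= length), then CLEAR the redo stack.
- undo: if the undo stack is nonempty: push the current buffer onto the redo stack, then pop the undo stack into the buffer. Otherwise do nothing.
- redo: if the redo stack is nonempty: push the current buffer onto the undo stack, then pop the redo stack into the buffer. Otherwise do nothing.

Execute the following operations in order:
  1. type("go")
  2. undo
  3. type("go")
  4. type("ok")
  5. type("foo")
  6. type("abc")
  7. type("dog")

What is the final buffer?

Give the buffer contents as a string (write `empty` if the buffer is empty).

After op 1 (type): buf='go' undo_depth=1 redo_depth=0
After op 2 (undo): buf='(empty)' undo_depth=0 redo_depth=1
After op 3 (type): buf='go' undo_depth=1 redo_depth=0
After op 4 (type): buf='gook' undo_depth=2 redo_depth=0
After op 5 (type): buf='gookfoo' undo_depth=3 redo_depth=0
After op 6 (type): buf='gookfooabc' undo_depth=4 redo_depth=0
After op 7 (type): buf='gookfooabcdog' undo_depth=5 redo_depth=0

Answer: gookfooabcdog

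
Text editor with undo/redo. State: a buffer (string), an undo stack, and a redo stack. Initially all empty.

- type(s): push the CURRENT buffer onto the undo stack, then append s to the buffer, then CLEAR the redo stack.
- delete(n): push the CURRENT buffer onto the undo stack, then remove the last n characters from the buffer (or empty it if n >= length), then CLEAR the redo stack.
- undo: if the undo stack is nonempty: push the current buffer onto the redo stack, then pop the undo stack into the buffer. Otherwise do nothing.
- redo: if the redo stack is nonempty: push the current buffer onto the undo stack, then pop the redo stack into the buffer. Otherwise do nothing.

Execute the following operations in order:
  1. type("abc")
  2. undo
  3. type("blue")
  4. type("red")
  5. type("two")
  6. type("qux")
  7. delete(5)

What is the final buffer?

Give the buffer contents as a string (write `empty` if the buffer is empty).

Answer: blueredt

Derivation:
After op 1 (type): buf='abc' undo_depth=1 redo_depth=0
After op 2 (undo): buf='(empty)' undo_depth=0 redo_depth=1
After op 3 (type): buf='blue' undo_depth=1 redo_depth=0
After op 4 (type): buf='bluered' undo_depth=2 redo_depth=0
After op 5 (type): buf='blueredtwo' undo_depth=3 redo_depth=0
After op 6 (type): buf='blueredtwoqux' undo_depth=4 redo_depth=0
After op 7 (delete): buf='blueredt' undo_depth=5 redo_depth=0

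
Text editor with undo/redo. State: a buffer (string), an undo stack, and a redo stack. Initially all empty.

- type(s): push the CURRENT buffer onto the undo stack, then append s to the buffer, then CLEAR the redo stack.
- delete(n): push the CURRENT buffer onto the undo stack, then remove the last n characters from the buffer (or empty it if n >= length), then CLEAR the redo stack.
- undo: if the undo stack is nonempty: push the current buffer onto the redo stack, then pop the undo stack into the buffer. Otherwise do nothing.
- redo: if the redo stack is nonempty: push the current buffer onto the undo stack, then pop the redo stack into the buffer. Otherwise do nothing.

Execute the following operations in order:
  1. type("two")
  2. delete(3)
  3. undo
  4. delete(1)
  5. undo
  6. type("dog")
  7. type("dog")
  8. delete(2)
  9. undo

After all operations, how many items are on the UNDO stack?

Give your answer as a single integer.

Answer: 3

Derivation:
After op 1 (type): buf='two' undo_depth=1 redo_depth=0
After op 2 (delete): buf='(empty)' undo_depth=2 redo_depth=0
After op 3 (undo): buf='two' undo_depth=1 redo_depth=1
After op 4 (delete): buf='tw' undo_depth=2 redo_depth=0
After op 5 (undo): buf='two' undo_depth=1 redo_depth=1
After op 6 (type): buf='twodog' undo_depth=2 redo_depth=0
After op 7 (type): buf='twodogdog' undo_depth=3 redo_depth=0
After op 8 (delete): buf='twodogd' undo_depth=4 redo_depth=0
After op 9 (undo): buf='twodogdog' undo_depth=3 redo_depth=1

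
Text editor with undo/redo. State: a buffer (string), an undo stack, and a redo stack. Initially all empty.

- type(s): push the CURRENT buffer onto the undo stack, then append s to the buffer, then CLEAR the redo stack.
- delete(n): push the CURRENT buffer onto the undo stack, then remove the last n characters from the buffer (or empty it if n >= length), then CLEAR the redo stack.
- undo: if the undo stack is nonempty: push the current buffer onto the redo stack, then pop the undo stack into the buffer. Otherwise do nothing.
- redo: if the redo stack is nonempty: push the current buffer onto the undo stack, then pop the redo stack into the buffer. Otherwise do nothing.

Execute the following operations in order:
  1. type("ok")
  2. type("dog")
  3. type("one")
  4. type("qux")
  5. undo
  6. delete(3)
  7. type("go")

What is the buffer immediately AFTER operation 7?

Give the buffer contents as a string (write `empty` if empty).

Answer: okdoggo

Derivation:
After op 1 (type): buf='ok' undo_depth=1 redo_depth=0
After op 2 (type): buf='okdog' undo_depth=2 redo_depth=0
After op 3 (type): buf='okdogone' undo_depth=3 redo_depth=0
After op 4 (type): buf='okdogonequx' undo_depth=4 redo_depth=0
After op 5 (undo): buf='okdogone' undo_depth=3 redo_depth=1
After op 6 (delete): buf='okdog' undo_depth=4 redo_depth=0
After op 7 (type): buf='okdoggo' undo_depth=5 redo_depth=0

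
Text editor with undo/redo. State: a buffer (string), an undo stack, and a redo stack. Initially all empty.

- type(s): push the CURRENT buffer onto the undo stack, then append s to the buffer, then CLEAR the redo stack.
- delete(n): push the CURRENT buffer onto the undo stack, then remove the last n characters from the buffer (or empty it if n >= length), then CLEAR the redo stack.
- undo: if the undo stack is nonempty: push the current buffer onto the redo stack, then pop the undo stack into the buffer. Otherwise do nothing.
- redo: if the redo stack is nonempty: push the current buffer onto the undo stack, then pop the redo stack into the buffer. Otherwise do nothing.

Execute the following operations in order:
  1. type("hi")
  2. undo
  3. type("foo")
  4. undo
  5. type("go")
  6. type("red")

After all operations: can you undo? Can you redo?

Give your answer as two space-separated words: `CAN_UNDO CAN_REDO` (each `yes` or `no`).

After op 1 (type): buf='hi' undo_depth=1 redo_depth=0
After op 2 (undo): buf='(empty)' undo_depth=0 redo_depth=1
After op 3 (type): buf='foo' undo_depth=1 redo_depth=0
After op 4 (undo): buf='(empty)' undo_depth=0 redo_depth=1
After op 5 (type): buf='go' undo_depth=1 redo_depth=0
After op 6 (type): buf='gored' undo_depth=2 redo_depth=0

Answer: yes no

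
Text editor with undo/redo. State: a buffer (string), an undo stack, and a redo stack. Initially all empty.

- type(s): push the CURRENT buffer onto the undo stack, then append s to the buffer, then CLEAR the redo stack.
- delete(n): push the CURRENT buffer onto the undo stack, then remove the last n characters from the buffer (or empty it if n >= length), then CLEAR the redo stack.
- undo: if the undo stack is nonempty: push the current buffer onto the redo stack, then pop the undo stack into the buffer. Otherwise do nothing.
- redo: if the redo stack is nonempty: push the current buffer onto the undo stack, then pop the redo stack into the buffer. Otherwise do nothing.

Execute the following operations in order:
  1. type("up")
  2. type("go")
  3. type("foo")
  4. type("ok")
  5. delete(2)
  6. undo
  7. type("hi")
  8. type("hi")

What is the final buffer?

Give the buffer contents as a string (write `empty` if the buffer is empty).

Answer: upgofoookhihi

Derivation:
After op 1 (type): buf='up' undo_depth=1 redo_depth=0
After op 2 (type): buf='upgo' undo_depth=2 redo_depth=0
After op 3 (type): buf='upgofoo' undo_depth=3 redo_depth=0
After op 4 (type): buf='upgofoook' undo_depth=4 redo_depth=0
After op 5 (delete): buf='upgofoo' undo_depth=5 redo_depth=0
After op 6 (undo): buf='upgofoook' undo_depth=4 redo_depth=1
After op 7 (type): buf='upgofoookhi' undo_depth=5 redo_depth=0
After op 8 (type): buf='upgofoookhihi' undo_depth=6 redo_depth=0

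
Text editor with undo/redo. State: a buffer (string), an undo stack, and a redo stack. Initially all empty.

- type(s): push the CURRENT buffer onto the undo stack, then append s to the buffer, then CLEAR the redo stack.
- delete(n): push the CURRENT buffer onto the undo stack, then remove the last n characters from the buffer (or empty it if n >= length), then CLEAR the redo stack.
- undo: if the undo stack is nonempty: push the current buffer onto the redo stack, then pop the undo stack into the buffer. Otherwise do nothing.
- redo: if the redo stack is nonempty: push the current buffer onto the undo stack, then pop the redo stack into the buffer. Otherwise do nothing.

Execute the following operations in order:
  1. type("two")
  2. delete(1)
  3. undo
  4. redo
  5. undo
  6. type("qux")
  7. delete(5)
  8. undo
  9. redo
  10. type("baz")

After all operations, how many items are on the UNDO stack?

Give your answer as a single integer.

Answer: 4

Derivation:
After op 1 (type): buf='two' undo_depth=1 redo_depth=0
After op 2 (delete): buf='tw' undo_depth=2 redo_depth=0
After op 3 (undo): buf='two' undo_depth=1 redo_depth=1
After op 4 (redo): buf='tw' undo_depth=2 redo_depth=0
After op 5 (undo): buf='two' undo_depth=1 redo_depth=1
After op 6 (type): buf='twoqux' undo_depth=2 redo_depth=0
After op 7 (delete): buf='t' undo_depth=3 redo_depth=0
After op 8 (undo): buf='twoqux' undo_depth=2 redo_depth=1
After op 9 (redo): buf='t' undo_depth=3 redo_depth=0
After op 10 (type): buf='tbaz' undo_depth=4 redo_depth=0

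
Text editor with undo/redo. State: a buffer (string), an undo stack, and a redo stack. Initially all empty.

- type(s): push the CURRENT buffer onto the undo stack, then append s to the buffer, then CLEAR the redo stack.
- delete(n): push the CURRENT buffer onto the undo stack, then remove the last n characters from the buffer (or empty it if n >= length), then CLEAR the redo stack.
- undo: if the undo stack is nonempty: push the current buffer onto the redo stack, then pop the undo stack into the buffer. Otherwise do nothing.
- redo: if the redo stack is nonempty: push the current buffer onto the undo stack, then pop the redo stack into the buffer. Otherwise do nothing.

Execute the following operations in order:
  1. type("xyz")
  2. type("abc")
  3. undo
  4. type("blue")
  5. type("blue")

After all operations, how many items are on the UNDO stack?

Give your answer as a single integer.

After op 1 (type): buf='xyz' undo_depth=1 redo_depth=0
After op 2 (type): buf='xyzabc' undo_depth=2 redo_depth=0
After op 3 (undo): buf='xyz' undo_depth=1 redo_depth=1
After op 4 (type): buf='xyzblue' undo_depth=2 redo_depth=0
After op 5 (type): buf='xyzblueblue' undo_depth=3 redo_depth=0

Answer: 3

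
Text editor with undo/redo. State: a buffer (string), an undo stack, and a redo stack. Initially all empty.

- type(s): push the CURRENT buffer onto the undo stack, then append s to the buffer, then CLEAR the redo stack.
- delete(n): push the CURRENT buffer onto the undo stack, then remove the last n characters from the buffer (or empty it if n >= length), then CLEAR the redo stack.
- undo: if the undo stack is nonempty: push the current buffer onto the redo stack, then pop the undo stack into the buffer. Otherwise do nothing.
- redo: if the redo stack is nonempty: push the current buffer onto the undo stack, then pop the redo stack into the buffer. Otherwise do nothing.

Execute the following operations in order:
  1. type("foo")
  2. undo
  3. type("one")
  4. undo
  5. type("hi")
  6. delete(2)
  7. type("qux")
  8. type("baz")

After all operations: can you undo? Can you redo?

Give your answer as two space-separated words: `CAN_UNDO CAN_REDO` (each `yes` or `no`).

After op 1 (type): buf='foo' undo_depth=1 redo_depth=0
After op 2 (undo): buf='(empty)' undo_depth=0 redo_depth=1
After op 3 (type): buf='one' undo_depth=1 redo_depth=0
After op 4 (undo): buf='(empty)' undo_depth=0 redo_depth=1
After op 5 (type): buf='hi' undo_depth=1 redo_depth=0
After op 6 (delete): buf='(empty)' undo_depth=2 redo_depth=0
After op 7 (type): buf='qux' undo_depth=3 redo_depth=0
After op 8 (type): buf='quxbaz' undo_depth=4 redo_depth=0

Answer: yes no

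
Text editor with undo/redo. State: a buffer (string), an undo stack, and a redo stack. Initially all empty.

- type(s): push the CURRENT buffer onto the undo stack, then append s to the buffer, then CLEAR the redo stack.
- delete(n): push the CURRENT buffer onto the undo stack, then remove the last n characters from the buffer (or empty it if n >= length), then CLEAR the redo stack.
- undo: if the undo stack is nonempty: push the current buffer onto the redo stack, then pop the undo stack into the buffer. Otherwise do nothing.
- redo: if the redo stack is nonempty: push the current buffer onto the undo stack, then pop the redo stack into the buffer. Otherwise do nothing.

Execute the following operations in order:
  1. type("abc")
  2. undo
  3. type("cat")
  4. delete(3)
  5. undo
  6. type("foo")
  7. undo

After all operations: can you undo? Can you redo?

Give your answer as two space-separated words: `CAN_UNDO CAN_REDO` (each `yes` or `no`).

Answer: yes yes

Derivation:
After op 1 (type): buf='abc' undo_depth=1 redo_depth=0
After op 2 (undo): buf='(empty)' undo_depth=0 redo_depth=1
After op 3 (type): buf='cat' undo_depth=1 redo_depth=0
After op 4 (delete): buf='(empty)' undo_depth=2 redo_depth=0
After op 5 (undo): buf='cat' undo_depth=1 redo_depth=1
After op 6 (type): buf='catfoo' undo_depth=2 redo_depth=0
After op 7 (undo): buf='cat' undo_depth=1 redo_depth=1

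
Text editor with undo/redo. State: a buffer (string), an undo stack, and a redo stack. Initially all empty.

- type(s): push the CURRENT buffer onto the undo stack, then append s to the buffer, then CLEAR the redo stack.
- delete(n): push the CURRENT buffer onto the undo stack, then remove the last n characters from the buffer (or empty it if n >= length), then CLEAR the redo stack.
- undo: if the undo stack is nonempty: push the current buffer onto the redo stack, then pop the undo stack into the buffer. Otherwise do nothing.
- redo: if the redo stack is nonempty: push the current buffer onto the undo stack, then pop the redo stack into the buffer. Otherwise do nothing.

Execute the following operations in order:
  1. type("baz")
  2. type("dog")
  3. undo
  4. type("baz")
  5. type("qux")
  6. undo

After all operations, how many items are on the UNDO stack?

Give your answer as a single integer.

Answer: 2

Derivation:
After op 1 (type): buf='baz' undo_depth=1 redo_depth=0
After op 2 (type): buf='bazdog' undo_depth=2 redo_depth=0
After op 3 (undo): buf='baz' undo_depth=1 redo_depth=1
After op 4 (type): buf='bazbaz' undo_depth=2 redo_depth=0
After op 5 (type): buf='bazbazqux' undo_depth=3 redo_depth=0
After op 6 (undo): buf='bazbaz' undo_depth=2 redo_depth=1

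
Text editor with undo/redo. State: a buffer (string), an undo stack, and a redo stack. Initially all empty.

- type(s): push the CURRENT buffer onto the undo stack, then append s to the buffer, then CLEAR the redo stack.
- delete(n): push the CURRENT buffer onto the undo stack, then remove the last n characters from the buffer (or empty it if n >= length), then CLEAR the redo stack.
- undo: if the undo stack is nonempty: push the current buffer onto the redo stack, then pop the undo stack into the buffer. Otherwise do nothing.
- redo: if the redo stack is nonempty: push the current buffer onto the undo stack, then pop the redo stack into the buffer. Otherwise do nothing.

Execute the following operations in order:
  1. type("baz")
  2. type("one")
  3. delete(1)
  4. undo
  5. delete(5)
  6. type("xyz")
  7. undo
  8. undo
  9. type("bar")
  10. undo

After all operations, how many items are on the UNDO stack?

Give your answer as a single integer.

Answer: 2

Derivation:
After op 1 (type): buf='baz' undo_depth=1 redo_depth=0
After op 2 (type): buf='bazone' undo_depth=2 redo_depth=0
After op 3 (delete): buf='bazon' undo_depth=3 redo_depth=0
After op 4 (undo): buf='bazone' undo_depth=2 redo_depth=1
After op 5 (delete): buf='b' undo_depth=3 redo_depth=0
After op 6 (type): buf='bxyz' undo_depth=4 redo_depth=0
After op 7 (undo): buf='b' undo_depth=3 redo_depth=1
After op 8 (undo): buf='bazone' undo_depth=2 redo_depth=2
After op 9 (type): buf='bazonebar' undo_depth=3 redo_depth=0
After op 10 (undo): buf='bazone' undo_depth=2 redo_depth=1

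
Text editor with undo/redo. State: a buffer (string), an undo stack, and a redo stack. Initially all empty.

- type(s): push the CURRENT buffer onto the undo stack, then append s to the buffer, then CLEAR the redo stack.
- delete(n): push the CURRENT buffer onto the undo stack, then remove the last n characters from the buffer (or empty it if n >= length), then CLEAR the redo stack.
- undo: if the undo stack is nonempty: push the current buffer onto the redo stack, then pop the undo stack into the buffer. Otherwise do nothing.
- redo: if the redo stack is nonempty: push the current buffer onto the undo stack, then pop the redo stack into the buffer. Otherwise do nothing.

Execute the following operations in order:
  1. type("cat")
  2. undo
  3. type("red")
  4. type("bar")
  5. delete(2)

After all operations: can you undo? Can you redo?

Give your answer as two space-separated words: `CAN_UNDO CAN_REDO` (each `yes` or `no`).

Answer: yes no

Derivation:
After op 1 (type): buf='cat' undo_depth=1 redo_depth=0
After op 2 (undo): buf='(empty)' undo_depth=0 redo_depth=1
After op 3 (type): buf='red' undo_depth=1 redo_depth=0
After op 4 (type): buf='redbar' undo_depth=2 redo_depth=0
After op 5 (delete): buf='redb' undo_depth=3 redo_depth=0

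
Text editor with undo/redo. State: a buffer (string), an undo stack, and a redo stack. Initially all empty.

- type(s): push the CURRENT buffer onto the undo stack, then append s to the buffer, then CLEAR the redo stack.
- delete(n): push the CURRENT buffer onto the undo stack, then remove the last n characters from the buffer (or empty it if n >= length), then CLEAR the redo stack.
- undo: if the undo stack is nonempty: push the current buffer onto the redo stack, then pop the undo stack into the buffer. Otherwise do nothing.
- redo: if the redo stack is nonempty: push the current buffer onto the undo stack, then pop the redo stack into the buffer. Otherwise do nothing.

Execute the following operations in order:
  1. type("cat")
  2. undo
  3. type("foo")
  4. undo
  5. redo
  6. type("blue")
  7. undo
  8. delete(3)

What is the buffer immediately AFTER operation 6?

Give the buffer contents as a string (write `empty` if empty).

Answer: fooblue

Derivation:
After op 1 (type): buf='cat' undo_depth=1 redo_depth=0
After op 2 (undo): buf='(empty)' undo_depth=0 redo_depth=1
After op 3 (type): buf='foo' undo_depth=1 redo_depth=0
After op 4 (undo): buf='(empty)' undo_depth=0 redo_depth=1
After op 5 (redo): buf='foo' undo_depth=1 redo_depth=0
After op 6 (type): buf='fooblue' undo_depth=2 redo_depth=0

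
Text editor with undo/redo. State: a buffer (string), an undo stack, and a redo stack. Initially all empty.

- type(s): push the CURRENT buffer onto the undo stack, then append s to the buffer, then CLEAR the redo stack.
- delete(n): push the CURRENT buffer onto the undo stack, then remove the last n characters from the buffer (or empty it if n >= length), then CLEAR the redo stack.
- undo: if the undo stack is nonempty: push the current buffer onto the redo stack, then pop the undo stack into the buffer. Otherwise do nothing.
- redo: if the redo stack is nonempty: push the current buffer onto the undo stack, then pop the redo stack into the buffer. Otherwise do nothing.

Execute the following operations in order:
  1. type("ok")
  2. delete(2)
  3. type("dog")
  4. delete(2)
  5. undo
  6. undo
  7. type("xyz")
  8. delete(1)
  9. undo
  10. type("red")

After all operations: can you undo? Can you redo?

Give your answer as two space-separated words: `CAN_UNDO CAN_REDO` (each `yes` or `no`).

Answer: yes no

Derivation:
After op 1 (type): buf='ok' undo_depth=1 redo_depth=0
After op 2 (delete): buf='(empty)' undo_depth=2 redo_depth=0
After op 3 (type): buf='dog' undo_depth=3 redo_depth=0
After op 4 (delete): buf='d' undo_depth=4 redo_depth=0
After op 5 (undo): buf='dog' undo_depth=3 redo_depth=1
After op 6 (undo): buf='(empty)' undo_depth=2 redo_depth=2
After op 7 (type): buf='xyz' undo_depth=3 redo_depth=0
After op 8 (delete): buf='xy' undo_depth=4 redo_depth=0
After op 9 (undo): buf='xyz' undo_depth=3 redo_depth=1
After op 10 (type): buf='xyzred' undo_depth=4 redo_depth=0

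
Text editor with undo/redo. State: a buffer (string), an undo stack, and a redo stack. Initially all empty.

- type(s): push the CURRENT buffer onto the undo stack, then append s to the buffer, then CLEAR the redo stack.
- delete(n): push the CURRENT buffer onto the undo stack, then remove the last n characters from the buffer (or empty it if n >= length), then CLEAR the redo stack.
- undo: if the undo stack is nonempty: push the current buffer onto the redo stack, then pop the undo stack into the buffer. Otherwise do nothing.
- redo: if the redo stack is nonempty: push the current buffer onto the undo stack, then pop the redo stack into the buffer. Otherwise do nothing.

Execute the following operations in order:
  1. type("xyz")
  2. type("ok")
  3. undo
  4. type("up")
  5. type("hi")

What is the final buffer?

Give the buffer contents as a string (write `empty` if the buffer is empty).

After op 1 (type): buf='xyz' undo_depth=1 redo_depth=0
After op 2 (type): buf='xyzok' undo_depth=2 redo_depth=0
After op 3 (undo): buf='xyz' undo_depth=1 redo_depth=1
After op 4 (type): buf='xyzup' undo_depth=2 redo_depth=0
After op 5 (type): buf='xyzuphi' undo_depth=3 redo_depth=0

Answer: xyzuphi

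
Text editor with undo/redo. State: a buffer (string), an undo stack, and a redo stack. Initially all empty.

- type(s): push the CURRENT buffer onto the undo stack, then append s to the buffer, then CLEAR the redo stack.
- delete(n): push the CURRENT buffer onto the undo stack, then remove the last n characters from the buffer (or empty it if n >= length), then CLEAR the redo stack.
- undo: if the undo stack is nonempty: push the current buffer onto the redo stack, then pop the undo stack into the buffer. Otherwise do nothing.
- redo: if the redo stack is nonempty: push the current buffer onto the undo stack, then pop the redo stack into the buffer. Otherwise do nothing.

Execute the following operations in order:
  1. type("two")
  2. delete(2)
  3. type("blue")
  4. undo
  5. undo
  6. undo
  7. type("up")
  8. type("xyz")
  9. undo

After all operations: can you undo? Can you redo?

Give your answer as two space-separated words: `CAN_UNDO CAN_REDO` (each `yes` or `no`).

After op 1 (type): buf='two' undo_depth=1 redo_depth=0
After op 2 (delete): buf='t' undo_depth=2 redo_depth=0
After op 3 (type): buf='tblue' undo_depth=3 redo_depth=0
After op 4 (undo): buf='t' undo_depth=2 redo_depth=1
After op 5 (undo): buf='two' undo_depth=1 redo_depth=2
After op 6 (undo): buf='(empty)' undo_depth=0 redo_depth=3
After op 7 (type): buf='up' undo_depth=1 redo_depth=0
After op 8 (type): buf='upxyz' undo_depth=2 redo_depth=0
After op 9 (undo): buf='up' undo_depth=1 redo_depth=1

Answer: yes yes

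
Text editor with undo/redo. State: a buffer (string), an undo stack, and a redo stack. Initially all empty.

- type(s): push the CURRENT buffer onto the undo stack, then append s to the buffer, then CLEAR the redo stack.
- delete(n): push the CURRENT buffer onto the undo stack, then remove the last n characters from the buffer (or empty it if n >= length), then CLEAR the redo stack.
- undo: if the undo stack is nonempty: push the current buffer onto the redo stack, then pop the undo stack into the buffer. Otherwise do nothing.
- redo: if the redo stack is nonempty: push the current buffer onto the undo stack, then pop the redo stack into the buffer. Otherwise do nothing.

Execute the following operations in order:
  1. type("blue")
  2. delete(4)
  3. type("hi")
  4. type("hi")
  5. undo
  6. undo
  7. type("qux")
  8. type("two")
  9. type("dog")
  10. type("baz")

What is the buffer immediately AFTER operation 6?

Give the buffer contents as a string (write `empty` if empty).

After op 1 (type): buf='blue' undo_depth=1 redo_depth=0
After op 2 (delete): buf='(empty)' undo_depth=2 redo_depth=0
After op 3 (type): buf='hi' undo_depth=3 redo_depth=0
After op 4 (type): buf='hihi' undo_depth=4 redo_depth=0
After op 5 (undo): buf='hi' undo_depth=3 redo_depth=1
After op 6 (undo): buf='(empty)' undo_depth=2 redo_depth=2

Answer: empty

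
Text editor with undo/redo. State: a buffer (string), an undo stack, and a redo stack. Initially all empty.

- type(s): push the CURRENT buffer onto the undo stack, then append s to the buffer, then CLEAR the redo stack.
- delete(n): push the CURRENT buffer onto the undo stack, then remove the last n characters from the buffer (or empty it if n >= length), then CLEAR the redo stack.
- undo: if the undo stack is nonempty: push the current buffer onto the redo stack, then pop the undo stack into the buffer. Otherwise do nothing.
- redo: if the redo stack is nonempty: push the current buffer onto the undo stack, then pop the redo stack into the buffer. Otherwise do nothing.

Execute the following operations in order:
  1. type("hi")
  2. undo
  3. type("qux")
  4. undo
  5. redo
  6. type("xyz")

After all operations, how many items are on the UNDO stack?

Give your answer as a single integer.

After op 1 (type): buf='hi' undo_depth=1 redo_depth=0
After op 2 (undo): buf='(empty)' undo_depth=0 redo_depth=1
After op 3 (type): buf='qux' undo_depth=1 redo_depth=0
After op 4 (undo): buf='(empty)' undo_depth=0 redo_depth=1
After op 5 (redo): buf='qux' undo_depth=1 redo_depth=0
After op 6 (type): buf='quxxyz' undo_depth=2 redo_depth=0

Answer: 2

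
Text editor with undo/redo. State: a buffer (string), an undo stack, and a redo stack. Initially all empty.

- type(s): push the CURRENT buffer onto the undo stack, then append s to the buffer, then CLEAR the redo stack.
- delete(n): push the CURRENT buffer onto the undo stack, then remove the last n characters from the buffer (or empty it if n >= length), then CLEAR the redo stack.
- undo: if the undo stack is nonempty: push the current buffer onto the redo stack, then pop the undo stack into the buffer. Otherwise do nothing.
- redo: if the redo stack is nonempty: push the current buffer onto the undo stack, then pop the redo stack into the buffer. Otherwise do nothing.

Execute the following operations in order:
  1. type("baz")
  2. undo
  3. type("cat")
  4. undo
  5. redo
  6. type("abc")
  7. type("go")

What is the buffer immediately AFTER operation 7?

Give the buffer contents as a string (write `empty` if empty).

Answer: catabcgo

Derivation:
After op 1 (type): buf='baz' undo_depth=1 redo_depth=0
After op 2 (undo): buf='(empty)' undo_depth=0 redo_depth=1
After op 3 (type): buf='cat' undo_depth=1 redo_depth=0
After op 4 (undo): buf='(empty)' undo_depth=0 redo_depth=1
After op 5 (redo): buf='cat' undo_depth=1 redo_depth=0
After op 6 (type): buf='catabc' undo_depth=2 redo_depth=0
After op 7 (type): buf='catabcgo' undo_depth=3 redo_depth=0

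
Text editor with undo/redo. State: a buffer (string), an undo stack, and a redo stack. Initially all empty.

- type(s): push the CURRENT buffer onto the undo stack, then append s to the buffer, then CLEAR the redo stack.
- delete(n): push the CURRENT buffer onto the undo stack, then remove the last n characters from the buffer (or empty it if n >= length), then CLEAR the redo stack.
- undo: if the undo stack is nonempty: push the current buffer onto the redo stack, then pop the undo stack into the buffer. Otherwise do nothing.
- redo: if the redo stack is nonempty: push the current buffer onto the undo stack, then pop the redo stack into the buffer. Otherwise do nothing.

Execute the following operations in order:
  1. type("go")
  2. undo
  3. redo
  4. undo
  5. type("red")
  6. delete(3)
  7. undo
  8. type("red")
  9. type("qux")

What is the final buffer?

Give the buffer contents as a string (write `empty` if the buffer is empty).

After op 1 (type): buf='go' undo_depth=1 redo_depth=0
After op 2 (undo): buf='(empty)' undo_depth=0 redo_depth=1
After op 3 (redo): buf='go' undo_depth=1 redo_depth=0
After op 4 (undo): buf='(empty)' undo_depth=0 redo_depth=1
After op 5 (type): buf='red' undo_depth=1 redo_depth=0
After op 6 (delete): buf='(empty)' undo_depth=2 redo_depth=0
After op 7 (undo): buf='red' undo_depth=1 redo_depth=1
After op 8 (type): buf='redred' undo_depth=2 redo_depth=0
After op 9 (type): buf='redredqux' undo_depth=3 redo_depth=0

Answer: redredqux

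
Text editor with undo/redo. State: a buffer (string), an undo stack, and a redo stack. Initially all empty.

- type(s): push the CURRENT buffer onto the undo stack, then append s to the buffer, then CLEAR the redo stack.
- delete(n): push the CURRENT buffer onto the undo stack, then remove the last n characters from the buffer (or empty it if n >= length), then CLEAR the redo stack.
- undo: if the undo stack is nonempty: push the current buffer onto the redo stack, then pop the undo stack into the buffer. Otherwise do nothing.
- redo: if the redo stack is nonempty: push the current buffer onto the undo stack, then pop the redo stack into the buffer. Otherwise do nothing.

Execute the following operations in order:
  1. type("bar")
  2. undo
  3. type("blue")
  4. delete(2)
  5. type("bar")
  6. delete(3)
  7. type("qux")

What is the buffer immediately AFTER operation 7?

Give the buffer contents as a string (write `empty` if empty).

Answer: blqux

Derivation:
After op 1 (type): buf='bar' undo_depth=1 redo_depth=0
After op 2 (undo): buf='(empty)' undo_depth=0 redo_depth=1
After op 3 (type): buf='blue' undo_depth=1 redo_depth=0
After op 4 (delete): buf='bl' undo_depth=2 redo_depth=0
After op 5 (type): buf='blbar' undo_depth=3 redo_depth=0
After op 6 (delete): buf='bl' undo_depth=4 redo_depth=0
After op 7 (type): buf='blqux' undo_depth=5 redo_depth=0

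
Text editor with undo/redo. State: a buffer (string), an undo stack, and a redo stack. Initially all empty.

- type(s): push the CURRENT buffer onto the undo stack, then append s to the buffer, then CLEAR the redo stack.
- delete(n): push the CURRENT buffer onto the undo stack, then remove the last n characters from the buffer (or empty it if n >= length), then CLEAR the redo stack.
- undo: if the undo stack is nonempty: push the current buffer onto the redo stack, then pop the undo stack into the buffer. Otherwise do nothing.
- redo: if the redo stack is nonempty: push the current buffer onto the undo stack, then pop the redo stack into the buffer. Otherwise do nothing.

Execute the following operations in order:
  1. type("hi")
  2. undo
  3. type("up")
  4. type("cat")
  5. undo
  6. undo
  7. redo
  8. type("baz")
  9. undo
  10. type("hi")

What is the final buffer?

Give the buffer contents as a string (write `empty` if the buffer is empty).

After op 1 (type): buf='hi' undo_depth=1 redo_depth=0
After op 2 (undo): buf='(empty)' undo_depth=0 redo_depth=1
After op 3 (type): buf='up' undo_depth=1 redo_depth=0
After op 4 (type): buf='upcat' undo_depth=2 redo_depth=0
After op 5 (undo): buf='up' undo_depth=1 redo_depth=1
After op 6 (undo): buf='(empty)' undo_depth=0 redo_depth=2
After op 7 (redo): buf='up' undo_depth=1 redo_depth=1
After op 8 (type): buf='upbaz' undo_depth=2 redo_depth=0
After op 9 (undo): buf='up' undo_depth=1 redo_depth=1
After op 10 (type): buf='uphi' undo_depth=2 redo_depth=0

Answer: uphi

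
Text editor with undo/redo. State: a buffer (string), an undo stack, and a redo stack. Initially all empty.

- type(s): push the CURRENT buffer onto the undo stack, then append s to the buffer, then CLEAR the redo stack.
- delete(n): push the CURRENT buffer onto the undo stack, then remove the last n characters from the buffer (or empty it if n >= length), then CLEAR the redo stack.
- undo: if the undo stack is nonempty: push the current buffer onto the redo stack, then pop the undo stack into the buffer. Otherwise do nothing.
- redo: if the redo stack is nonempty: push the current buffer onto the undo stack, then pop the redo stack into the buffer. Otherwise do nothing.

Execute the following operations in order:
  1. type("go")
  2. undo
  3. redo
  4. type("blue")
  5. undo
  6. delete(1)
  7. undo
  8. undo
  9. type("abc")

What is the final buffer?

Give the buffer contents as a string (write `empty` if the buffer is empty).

After op 1 (type): buf='go' undo_depth=1 redo_depth=0
After op 2 (undo): buf='(empty)' undo_depth=0 redo_depth=1
After op 3 (redo): buf='go' undo_depth=1 redo_depth=0
After op 4 (type): buf='goblue' undo_depth=2 redo_depth=0
After op 5 (undo): buf='go' undo_depth=1 redo_depth=1
After op 6 (delete): buf='g' undo_depth=2 redo_depth=0
After op 7 (undo): buf='go' undo_depth=1 redo_depth=1
After op 8 (undo): buf='(empty)' undo_depth=0 redo_depth=2
After op 9 (type): buf='abc' undo_depth=1 redo_depth=0

Answer: abc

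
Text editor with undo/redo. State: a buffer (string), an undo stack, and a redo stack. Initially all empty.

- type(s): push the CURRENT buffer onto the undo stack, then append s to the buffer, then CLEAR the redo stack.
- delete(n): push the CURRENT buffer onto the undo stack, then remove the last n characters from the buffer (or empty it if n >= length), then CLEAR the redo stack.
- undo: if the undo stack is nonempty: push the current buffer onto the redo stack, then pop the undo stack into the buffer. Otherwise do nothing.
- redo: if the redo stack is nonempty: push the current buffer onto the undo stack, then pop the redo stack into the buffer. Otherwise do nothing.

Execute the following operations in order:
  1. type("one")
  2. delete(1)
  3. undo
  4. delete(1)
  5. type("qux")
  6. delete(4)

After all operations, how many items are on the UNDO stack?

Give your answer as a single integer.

Answer: 4

Derivation:
After op 1 (type): buf='one' undo_depth=1 redo_depth=0
After op 2 (delete): buf='on' undo_depth=2 redo_depth=0
After op 3 (undo): buf='one' undo_depth=1 redo_depth=1
After op 4 (delete): buf='on' undo_depth=2 redo_depth=0
After op 5 (type): buf='onqux' undo_depth=3 redo_depth=0
After op 6 (delete): buf='o' undo_depth=4 redo_depth=0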